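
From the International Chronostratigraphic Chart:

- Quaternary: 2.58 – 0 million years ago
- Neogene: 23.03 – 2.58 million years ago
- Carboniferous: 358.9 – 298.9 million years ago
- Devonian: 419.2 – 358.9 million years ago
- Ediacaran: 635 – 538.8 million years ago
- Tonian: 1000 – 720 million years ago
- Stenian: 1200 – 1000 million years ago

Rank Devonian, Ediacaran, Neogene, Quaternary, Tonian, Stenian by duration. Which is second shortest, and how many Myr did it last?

Neogene, 20.45 million years

Durations: Devonian 60.3; Ediacaran 96.2; Neogene 20.45; Quaternary 2.58; Tonian 280; Stenian 200 Myr.
Sorted shortest-first: Quaternary (2.58), Neogene (20.45), Devonian (60.3), Ediacaran (96.2), Stenian (200), Tonian (280).
The second shortest is Neogene at 20.45 Myr.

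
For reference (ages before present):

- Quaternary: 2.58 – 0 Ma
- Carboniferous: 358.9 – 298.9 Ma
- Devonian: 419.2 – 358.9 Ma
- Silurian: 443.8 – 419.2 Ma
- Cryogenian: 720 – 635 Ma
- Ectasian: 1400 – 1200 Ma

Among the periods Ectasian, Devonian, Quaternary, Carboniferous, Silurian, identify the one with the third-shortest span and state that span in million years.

Carboniferous, 60 million years

Start − end for each: Ectasian 1400 − 1200 = 200; Devonian 419.2 − 358.9 = 60.3; Quaternary 2.58 − 0 = 2.58; Carboniferous 358.9 − 298.9 = 60; Silurian 443.8 − 419.2 = 24.6.
Ranking these from shortest: Quaternary < Silurian < Carboniferous < Devonian < Ectasian.
Position 3 in that ranking is Carboniferous, which lasted 60 Myr.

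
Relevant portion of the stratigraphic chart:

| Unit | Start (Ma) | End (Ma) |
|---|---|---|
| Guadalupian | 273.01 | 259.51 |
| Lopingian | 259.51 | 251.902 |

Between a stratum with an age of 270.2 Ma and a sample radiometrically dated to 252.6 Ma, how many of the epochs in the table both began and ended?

0

The older date is 270.2 Ma and the younger is 252.6 Ma.
No epoch both begins after 270.2 Ma and ends before 252.6 Ma, so the count is 0.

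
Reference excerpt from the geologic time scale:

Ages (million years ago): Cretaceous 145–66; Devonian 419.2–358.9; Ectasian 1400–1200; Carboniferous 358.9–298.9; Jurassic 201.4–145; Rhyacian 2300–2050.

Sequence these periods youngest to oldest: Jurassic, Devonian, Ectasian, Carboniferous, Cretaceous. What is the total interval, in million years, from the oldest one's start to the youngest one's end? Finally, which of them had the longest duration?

Cretaceous → Jurassic → Carboniferous → Devonian → Ectasian; total span 1334 Myr; longest is Ectasian

Start ages (Ma): Ectasian 1400, Devonian 419.2, Carboniferous 358.9, Jurassic 201.4, Cretaceous 145.
Ordered youngest to oldest: Cretaceous, Jurassic, Carboniferous, Devonian, Ectasian.
Span = 1400 − 66 = 1334 Myr.
Durations: Carboniferous 60, Jurassic 56.4, Devonian 60.3, Cretaceous 79, Ectasian 200 → longest is Ectasian (200 Myr).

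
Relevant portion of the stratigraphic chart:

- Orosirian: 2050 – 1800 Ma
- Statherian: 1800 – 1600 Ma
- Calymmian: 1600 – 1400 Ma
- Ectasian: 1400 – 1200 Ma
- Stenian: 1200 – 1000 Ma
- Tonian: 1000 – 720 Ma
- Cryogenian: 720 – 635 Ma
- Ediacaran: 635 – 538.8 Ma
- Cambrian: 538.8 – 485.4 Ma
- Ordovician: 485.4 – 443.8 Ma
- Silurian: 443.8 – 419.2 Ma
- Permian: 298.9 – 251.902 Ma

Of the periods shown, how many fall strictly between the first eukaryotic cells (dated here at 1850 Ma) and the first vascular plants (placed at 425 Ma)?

1850 Ma sits inside the Orosirian (2050–1800) and 425 Ma inside the Silurian (443.8–419.2); neither of those is wholly between the two dates.
The listed periods lying completely between them are Statherian, Calymmian, Ectasian, Stenian, Tonian, Cryogenian, Ediacaran, Cambrian, Ordovician — 9 in all.

9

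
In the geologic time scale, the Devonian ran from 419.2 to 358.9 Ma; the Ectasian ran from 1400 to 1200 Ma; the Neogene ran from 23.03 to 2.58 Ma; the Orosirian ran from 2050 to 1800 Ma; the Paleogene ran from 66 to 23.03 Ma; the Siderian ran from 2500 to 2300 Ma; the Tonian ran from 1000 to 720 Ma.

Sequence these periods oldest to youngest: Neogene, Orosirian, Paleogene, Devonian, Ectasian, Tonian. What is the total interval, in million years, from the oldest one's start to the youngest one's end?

Orosirian, Ectasian, Tonian, Devonian, Paleogene, Neogene; total span 2047.42 Myr

From the excerpt: Neogene 23.03–2.58; Orosirian 2050–1800; Paleogene 66–23.03; Devonian 419.2–358.9; Ectasian 1400–1200; Tonian 1000–720 (Ma).
Larger Ma is earlier, so the oldest is Orosirian and the youngest is Neogene; oldest to youngest: Orosirian, Ectasian, Tonian, Devonian, Paleogene, Neogene.
Oldest start 2050 minus youngest end 2.58 gives 2047.42 Myr overall.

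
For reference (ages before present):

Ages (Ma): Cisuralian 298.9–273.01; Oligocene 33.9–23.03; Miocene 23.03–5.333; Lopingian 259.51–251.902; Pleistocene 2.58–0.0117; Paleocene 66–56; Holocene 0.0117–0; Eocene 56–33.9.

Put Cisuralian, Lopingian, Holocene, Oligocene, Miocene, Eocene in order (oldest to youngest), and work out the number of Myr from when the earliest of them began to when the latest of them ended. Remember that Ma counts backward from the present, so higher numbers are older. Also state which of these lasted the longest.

Start ages (Ma): Cisuralian 298.9, Lopingian 259.51, Eocene 56, Oligocene 33.9, Miocene 23.03, Holocene 0.0117.
Ordered oldest to youngest: Cisuralian, Lopingian, Eocene, Oligocene, Miocene, Holocene.
Span = 298.9 − 0 = 298.9 Myr.
Durations: Oligocene 10.87, Cisuralian 25.89, Miocene 17.697, Eocene 22.1, Lopingian 7.608, Holocene 0.0117 → longest is Cisuralian (25.89 Myr).

Cisuralian, Lopingian, Eocene, Oligocene, Miocene, Holocene; total span 298.9 Myr; longest is Cisuralian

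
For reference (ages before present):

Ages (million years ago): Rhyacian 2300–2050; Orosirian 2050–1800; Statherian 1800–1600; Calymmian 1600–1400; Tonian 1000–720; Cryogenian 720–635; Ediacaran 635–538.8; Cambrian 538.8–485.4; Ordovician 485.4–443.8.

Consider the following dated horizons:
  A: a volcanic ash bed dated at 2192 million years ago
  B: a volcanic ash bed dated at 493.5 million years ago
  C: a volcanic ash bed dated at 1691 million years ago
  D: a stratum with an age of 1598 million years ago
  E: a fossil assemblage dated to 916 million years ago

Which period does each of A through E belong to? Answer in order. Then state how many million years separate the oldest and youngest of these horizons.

Match each age against the start–end ranges in the excerpt: A = 2192 Ma → Rhyacian (2300–2050); B = 493.5 Ma → Cambrian (538.8–485.4); C = 1691 Ma → Statherian (1800–1600); D = 1598 Ma → Calymmian (1600–1400); E = 916 Ma → Tonian (1000–720).
The largest age is 2192 Ma and the smallest is 493.5 Ma; their difference is 1698.5 Myr.

A — Rhyacian; B — Cambrian; C — Statherian; D — Calymmian; E — Tonian; span 1698.5 million years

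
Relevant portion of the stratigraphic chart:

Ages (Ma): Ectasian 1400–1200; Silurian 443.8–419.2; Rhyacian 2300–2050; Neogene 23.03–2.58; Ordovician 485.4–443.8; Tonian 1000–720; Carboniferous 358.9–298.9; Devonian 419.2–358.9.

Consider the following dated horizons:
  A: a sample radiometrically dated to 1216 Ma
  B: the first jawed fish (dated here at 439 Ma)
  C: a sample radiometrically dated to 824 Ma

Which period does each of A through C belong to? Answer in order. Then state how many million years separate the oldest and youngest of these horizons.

Match each age against the start–end ranges in the excerpt: A = 1216 Ma → Ectasian (1400–1200); B = 439 Ma → Silurian (443.8–419.2); C = 824 Ma → Tonian (1000–720).
The largest age is 1216 Ma and the smallest is 439 Ma; their difference is 777 Myr.

A — Ectasian; B — Silurian; C — Tonian; span 777 million years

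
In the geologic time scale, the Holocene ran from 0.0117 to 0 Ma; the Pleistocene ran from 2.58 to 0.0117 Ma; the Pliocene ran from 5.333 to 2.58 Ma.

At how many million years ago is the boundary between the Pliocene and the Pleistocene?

2.58 Ma

The Pliocene ends and the Pleistocene begins at 2.58 Ma.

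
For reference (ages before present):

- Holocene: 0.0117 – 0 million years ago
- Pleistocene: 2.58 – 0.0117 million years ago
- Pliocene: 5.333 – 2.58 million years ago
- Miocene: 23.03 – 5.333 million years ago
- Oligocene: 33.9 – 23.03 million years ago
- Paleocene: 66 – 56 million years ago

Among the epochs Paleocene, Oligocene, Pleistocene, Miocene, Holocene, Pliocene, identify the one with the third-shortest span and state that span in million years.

Pliocene, 2.753 million years

Durations: Paleocene 10; Oligocene 10.87; Pleistocene 2.5683; Miocene 17.697; Holocene 0.0117; Pliocene 2.753 Myr.
Sorted shortest-first: Holocene (0.0117), Pleistocene (2.5683), Pliocene (2.753), Paleocene (10), Oligocene (10.87), Miocene (17.697).
The third shortest is Pliocene at 2.753 Myr.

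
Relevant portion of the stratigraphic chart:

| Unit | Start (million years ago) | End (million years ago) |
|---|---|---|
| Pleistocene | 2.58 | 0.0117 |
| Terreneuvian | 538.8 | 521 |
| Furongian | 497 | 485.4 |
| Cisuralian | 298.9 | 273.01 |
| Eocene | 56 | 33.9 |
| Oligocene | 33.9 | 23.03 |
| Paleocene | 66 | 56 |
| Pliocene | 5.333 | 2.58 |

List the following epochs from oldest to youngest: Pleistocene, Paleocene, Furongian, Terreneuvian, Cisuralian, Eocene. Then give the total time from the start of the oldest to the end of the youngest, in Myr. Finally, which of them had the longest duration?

Terreneuvian, Furongian, Cisuralian, Paleocene, Eocene, Pleistocene; total span 538.7883 Myr; longest is Cisuralian

Start ages (Ma): Terreneuvian 538.8, Furongian 497, Cisuralian 298.9, Paleocene 66, Eocene 56, Pleistocene 2.58.
Ordered oldest to youngest: Terreneuvian, Furongian, Cisuralian, Paleocene, Eocene, Pleistocene.
Span = 538.8 − 0.0117 = 538.7883 Myr.
Durations: Paleocene 10, Terreneuvian 17.8, Cisuralian 25.89, Eocene 22.1, Pleistocene 2.5683, Furongian 11.6 → longest is Cisuralian (25.89 Myr).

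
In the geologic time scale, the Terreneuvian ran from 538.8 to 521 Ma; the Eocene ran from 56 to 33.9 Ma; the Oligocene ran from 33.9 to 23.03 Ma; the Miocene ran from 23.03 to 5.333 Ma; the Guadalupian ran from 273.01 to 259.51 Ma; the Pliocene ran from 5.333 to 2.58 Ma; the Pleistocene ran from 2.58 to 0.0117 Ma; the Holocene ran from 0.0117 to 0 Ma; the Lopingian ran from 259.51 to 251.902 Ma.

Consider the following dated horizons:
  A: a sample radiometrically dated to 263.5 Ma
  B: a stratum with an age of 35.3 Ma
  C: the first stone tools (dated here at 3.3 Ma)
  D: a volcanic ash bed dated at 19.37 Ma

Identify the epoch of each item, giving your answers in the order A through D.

A: 263.5 Ma lies in 273.01–259.51 Ma, so Guadalupian.
B: 35.3 Ma lies in 56–33.9 Ma, so Eocene.
C: 3.3 Ma lies in 5.333–2.58 Ma, so Pliocene.
D: 19.37 Ma lies in 23.03–5.333 Ma, so Miocene.

A — Guadalupian; B — Eocene; C — Pliocene; D — Miocene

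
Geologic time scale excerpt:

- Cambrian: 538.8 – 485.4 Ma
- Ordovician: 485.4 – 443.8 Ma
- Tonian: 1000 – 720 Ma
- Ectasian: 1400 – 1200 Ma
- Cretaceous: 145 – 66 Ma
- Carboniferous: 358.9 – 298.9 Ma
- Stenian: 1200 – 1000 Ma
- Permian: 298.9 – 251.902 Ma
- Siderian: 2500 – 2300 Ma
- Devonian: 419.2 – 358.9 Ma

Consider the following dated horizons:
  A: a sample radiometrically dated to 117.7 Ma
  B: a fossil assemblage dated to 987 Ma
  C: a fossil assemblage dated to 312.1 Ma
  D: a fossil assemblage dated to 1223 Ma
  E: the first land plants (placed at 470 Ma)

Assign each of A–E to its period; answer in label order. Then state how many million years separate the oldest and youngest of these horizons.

A — Cretaceous; B — Tonian; C — Carboniferous; D — Ectasian; E — Ordovician; span 1105.3 million years

Match each age against the start–end ranges in the excerpt: A = 117.7 Ma → Cretaceous (145–66); B = 987 Ma → Tonian (1000–720); C = 312.1 Ma → Carboniferous (358.9–298.9); D = 1223 Ma → Ectasian (1400–1200); E = 470 Ma → Ordovician (485.4–443.8).
The largest age is 1223 Ma and the smallest is 117.7 Ma; their difference is 1105.3 Myr.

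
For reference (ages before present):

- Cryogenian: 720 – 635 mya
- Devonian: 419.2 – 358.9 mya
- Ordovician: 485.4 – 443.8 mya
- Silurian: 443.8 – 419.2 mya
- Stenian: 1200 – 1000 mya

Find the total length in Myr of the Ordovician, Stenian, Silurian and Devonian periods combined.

326.5 million years

Each duration: Ordovician = 41.6; Stenian = 200; Silurian = 24.6; Devonian = 60.3.
Sum: 41.6 + 200 + 24.6 + 60.3 = 326.5 Myr.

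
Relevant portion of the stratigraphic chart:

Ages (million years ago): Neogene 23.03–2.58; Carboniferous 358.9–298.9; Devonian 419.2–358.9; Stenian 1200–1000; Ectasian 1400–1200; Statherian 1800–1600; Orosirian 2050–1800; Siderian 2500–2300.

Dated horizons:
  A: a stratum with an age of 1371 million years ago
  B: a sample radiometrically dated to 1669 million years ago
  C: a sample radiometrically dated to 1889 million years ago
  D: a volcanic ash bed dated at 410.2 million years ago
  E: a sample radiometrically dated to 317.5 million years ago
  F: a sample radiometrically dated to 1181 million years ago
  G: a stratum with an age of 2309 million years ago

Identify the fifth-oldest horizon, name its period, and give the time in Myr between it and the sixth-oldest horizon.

F, in the Stenian; 770.8 million years to D

Larger Ma means older, so oldest first: G 2309 > C 1889 > B 1669 > A 1371 > F 1181 > D 410.2 > E 317.5.
Counting 5 along gives F (1181 Ma); the excerpt puts that inside the Stenian, 1200–1000 Ma.
Next in line is D (410.2 Ma), and 1181 − 410.2 = 770.8 Myr.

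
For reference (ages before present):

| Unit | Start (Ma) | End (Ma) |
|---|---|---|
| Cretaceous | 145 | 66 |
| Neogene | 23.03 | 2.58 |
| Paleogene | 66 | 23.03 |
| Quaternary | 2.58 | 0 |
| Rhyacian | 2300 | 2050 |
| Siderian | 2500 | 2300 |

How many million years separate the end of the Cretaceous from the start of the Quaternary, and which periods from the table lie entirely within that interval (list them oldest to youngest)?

63.42 million years; Paleogene, Neogene

End of Cretaceous = 66 Ma; start of Quaternary = 2.58 Ma.
Gap = 66 − 2.58 = 63.42 Myr.
Periods wholly inside 66–2.58 Ma: Paleogene (66–23.03), Neogene (23.03–2.58).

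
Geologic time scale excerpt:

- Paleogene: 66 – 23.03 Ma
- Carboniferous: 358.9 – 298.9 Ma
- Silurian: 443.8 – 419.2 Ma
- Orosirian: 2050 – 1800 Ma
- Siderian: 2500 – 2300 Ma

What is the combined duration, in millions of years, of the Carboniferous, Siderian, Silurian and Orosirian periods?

534.6 million years

Each duration: Carboniferous = 60; Siderian = 200; Silurian = 24.6; Orosirian = 250.
Sum: 60 + 200 + 24.6 + 250 = 534.6 Myr.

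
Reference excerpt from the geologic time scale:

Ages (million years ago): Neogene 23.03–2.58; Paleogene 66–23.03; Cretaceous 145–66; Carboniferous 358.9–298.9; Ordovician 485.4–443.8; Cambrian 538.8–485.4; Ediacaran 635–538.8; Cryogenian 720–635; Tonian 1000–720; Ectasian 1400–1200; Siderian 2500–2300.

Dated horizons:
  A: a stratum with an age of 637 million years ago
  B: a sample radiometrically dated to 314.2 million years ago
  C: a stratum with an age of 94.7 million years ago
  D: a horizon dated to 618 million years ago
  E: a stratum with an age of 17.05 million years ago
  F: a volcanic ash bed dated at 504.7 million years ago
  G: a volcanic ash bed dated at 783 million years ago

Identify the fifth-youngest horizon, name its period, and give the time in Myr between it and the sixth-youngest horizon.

Smaller Ma means younger, so youngest first: E 17.05 < C 94.7 < B 314.2 < F 504.7 < D 618 < A 637 < G 783.
Counting 5 along gives D (618 Ma); the excerpt puts that inside the Ediacaran, 635–538.8 Ma.
Next in line is A (637 Ma), and 637 − 618 = 19 Myr.

D, in the Ediacaran; 19 million years to A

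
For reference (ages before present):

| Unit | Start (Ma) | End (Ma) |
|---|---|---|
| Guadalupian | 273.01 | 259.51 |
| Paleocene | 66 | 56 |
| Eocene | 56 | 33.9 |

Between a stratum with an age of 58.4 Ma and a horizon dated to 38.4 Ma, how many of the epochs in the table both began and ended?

The older date is 58.4 Ma and the younger is 38.4 Ma.
No epoch both begins after 58.4 Ma and ends before 38.4 Ma, so the count is 0.

0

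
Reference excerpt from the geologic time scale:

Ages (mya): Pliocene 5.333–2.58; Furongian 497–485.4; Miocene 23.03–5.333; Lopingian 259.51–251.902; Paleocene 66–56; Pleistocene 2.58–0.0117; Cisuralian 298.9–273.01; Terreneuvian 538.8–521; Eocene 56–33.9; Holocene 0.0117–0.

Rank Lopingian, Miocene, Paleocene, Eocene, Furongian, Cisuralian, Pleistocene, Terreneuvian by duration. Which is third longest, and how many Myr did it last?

Terreneuvian, 17.8 million years

Start − end for each: Lopingian 259.51 − 251.902 = 7.608; Miocene 23.03 − 5.333 = 17.697; Paleocene 66 − 56 = 10; Eocene 56 − 33.9 = 22.1; Furongian 497 − 485.4 = 11.6; Cisuralian 298.9 − 273.01 = 25.89; Pleistocene 2.58 − 0.0117 = 2.5683; Terreneuvian 538.8 − 521 = 17.8.
Ranking these from longest: Cisuralian > Eocene > Terreneuvian > Miocene > Furongian > Paleocene > Lopingian > Pleistocene.
Position 3 in that ranking is Terreneuvian, which lasted 17.8 Myr.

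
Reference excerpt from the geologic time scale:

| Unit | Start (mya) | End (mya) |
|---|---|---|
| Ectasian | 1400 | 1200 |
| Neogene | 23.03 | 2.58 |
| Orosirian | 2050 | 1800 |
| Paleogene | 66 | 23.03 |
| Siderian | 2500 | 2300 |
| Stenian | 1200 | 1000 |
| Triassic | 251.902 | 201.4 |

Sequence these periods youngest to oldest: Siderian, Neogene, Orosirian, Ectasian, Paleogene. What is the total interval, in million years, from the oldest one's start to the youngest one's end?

Neogene, Paleogene, Ectasian, Orosirian, Siderian; total span 2497.42 Myr

Start ages (Ma): Siderian 2500, Orosirian 2050, Ectasian 1400, Paleogene 66, Neogene 23.03.
Ordered youngest to oldest: Neogene, Paleogene, Ectasian, Orosirian, Siderian.
Span = 2500 − 2.58 = 2497.42 Myr.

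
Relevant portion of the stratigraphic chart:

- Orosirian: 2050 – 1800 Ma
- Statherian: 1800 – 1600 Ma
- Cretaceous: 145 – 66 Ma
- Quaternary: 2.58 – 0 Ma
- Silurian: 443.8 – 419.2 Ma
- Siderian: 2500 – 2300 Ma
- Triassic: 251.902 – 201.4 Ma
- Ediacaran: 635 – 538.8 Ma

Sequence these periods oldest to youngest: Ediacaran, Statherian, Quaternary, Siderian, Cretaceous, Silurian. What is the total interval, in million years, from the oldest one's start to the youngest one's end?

From the excerpt: Ediacaran 635–538.8; Statherian 1800–1600; Quaternary 2.58–0; Siderian 2500–2300; Cretaceous 145–66; Silurian 443.8–419.2 (Ma).
Larger Ma is earlier, so the oldest is Siderian and the youngest is Quaternary; oldest to youngest: Siderian, Statherian, Ediacaran, Silurian, Cretaceous, Quaternary.
Oldest start 2500 minus youngest end 0 gives 2500 Myr overall.

Siderian → Statherian → Ediacaran → Silurian → Cretaceous → Quaternary; total span 2500 Myr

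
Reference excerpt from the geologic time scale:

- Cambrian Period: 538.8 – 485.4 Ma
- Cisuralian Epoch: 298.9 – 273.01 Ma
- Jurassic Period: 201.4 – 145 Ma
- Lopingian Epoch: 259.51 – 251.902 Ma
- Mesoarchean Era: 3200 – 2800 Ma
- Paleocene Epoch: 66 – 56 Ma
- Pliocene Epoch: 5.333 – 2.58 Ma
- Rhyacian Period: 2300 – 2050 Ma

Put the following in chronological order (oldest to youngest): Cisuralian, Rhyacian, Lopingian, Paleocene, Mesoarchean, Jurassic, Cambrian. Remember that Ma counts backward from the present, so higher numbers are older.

Mesoarchean, Rhyacian, Cambrian, Cisuralian, Lopingian, Jurassic, Paleocene

The oldest of these is Mesoarchean (starts 3200 Ma) and the youngest is Paleocene (ends 56 Ma).
In between, by decreasing start age: Rhyacian (2300), Cambrian (538.8), Cisuralian (298.9), Lopingian (259.51), Jurassic (201.4).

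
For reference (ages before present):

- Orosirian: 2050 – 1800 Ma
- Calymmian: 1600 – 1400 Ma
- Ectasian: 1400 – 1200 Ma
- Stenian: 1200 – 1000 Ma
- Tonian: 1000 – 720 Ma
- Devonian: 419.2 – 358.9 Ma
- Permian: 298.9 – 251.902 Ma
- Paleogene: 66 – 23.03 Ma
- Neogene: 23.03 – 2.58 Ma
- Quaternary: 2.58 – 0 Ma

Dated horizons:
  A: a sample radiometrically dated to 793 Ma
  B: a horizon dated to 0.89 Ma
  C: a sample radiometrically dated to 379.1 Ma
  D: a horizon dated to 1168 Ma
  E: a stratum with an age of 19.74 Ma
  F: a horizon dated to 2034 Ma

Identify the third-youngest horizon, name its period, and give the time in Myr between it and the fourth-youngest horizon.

C, in the Devonian; 413.9 million years to A

Sorted youngest-first by Ma: B (0.89), E (19.74), C (379.1), A (793), D (1168), F (2034).
The third youngest is C at 379.1 Ma, which lies in 419.2–358.9 Ma: the Devonian.
The fourth youngest is A at 793 Ma; separation = |379.1 − 793| = 413.9 Myr.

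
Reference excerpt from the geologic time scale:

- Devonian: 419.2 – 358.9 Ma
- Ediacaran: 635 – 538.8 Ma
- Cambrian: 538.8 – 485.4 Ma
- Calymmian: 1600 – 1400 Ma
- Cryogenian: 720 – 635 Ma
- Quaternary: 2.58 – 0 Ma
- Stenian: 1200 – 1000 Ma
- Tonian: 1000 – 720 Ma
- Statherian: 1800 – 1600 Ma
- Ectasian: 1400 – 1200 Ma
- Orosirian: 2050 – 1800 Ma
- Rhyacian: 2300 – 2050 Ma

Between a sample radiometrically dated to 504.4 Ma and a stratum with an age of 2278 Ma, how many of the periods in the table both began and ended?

8

2278 Ma sits inside the Rhyacian (2300–2050) and 504.4 Ma inside the Cambrian (538.8–485.4); neither of those is wholly between the two dates.
The listed periods lying completely between them are Orosirian, Statherian, Calymmian, Ectasian, Stenian, Tonian, Cryogenian, Ediacaran — 8 in all.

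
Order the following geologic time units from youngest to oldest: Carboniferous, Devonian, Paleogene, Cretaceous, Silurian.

Paleogene, Cretaceous, Carboniferous, Devonian, Silurian

Group by era (each group listed oldest first) — Paleozoic: Silurian, Devonian, Carboniferous; Mesozoic: Cretaceous; Cenozoic: Paleogene. The eras run Paleozoic → Mesozoic → Cenozoic. Concatenating the groups in that era order and then reversing gives youngest to oldest.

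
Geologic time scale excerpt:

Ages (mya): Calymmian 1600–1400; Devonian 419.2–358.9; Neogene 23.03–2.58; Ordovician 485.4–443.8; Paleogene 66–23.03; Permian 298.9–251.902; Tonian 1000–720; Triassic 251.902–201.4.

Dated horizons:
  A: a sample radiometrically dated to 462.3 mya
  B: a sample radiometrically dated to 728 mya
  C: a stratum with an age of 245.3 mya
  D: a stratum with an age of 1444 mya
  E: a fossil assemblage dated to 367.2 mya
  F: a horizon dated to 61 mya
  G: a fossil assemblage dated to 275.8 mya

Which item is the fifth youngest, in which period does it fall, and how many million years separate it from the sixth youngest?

A, in the Ordovician; 265.7 million years to B

Smaller Ma means younger, so youngest first: F 61 < C 245.3 < G 275.8 < E 367.2 < A 462.3 < B 728 < D 1444.
Counting 5 along gives A (462.3 Ma); the excerpt puts that inside the Ordovician, 485.4–443.8 Ma.
Next in line is B (728 Ma), and 728 − 462.3 = 265.7 Myr.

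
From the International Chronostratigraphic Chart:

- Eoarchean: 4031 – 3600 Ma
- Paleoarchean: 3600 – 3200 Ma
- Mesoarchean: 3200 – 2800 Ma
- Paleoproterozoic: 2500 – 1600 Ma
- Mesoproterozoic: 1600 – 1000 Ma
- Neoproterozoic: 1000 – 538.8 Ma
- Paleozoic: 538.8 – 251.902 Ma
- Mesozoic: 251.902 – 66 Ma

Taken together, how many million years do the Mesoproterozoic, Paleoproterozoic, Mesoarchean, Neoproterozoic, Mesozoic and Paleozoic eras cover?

2834 million years

Duration is start − end for each: (1600 − 1000) + (2500 − 1600) + (3200 − 2800) + (1000 − 538.8) + (251.902 − 66) + (538.8 − 251.902).
That is 600 + 900 + 400 + 461.2 + 185.902 + 286.898, which totals 2834 million years.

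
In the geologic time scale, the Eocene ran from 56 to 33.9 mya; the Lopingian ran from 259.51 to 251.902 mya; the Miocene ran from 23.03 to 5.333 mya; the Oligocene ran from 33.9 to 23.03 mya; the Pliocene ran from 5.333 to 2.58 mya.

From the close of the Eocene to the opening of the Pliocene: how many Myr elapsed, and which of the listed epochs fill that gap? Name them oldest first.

The Eocene closes at 33.9 Ma and the Pliocene opens at 5.333 Ma, so the interval is 33.9 − 5.333 = 28.567 Myr.
An epoch fits inside if it starts at or after 33.9 Ma and ends at or before 5.333 Ma; oldest first that gives Oligocene, Miocene.

28.567 million years; Oligocene, Miocene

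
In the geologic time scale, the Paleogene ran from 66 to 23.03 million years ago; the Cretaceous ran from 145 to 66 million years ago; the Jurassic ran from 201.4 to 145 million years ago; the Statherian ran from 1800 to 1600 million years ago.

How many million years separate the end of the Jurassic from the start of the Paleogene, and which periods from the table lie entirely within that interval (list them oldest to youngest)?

79 million years; Cretaceous

End of Jurassic = 145 Ma; start of Paleogene = 66 Ma.
Gap = 145 − 66 = 79 Myr.
Periods wholly inside 145–66 Ma: Cretaceous (145–66).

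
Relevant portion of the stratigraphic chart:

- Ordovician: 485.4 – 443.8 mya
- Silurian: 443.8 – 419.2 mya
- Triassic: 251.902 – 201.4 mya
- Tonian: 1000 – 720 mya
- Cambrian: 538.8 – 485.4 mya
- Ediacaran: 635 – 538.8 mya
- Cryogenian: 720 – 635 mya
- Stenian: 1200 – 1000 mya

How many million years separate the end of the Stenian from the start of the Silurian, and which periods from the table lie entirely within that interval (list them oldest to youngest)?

The Stenian closes at 1000 Ma and the Silurian opens at 443.8 Ma, so the interval is 1000 − 443.8 = 556.2 Myr.
A period fits inside if it starts at or after 1000 Ma and ends at or before 443.8 Ma; oldest first that gives Tonian, Cryogenian, Ediacaran, Cambrian, Ordovician.

556.2 million years; Tonian, Cryogenian, Ediacaran, Cambrian, Ordovician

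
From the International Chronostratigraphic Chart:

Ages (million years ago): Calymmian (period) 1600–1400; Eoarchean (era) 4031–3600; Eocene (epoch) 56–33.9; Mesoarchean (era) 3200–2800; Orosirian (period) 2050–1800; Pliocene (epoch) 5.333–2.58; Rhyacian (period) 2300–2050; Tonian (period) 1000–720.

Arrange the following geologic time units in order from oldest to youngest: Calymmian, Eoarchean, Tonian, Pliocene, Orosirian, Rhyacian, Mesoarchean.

Read off each span (Ma): Calymmian 1600–1400; Eoarchean 4031–3600; Tonian 1000–720; Pliocene 5.333–2.58; Orosirian 2050–1800; Rhyacian 2300–2050; Mesoarchean 3200–2800.
Larger Ma is older, so oldest→youngest is Eoarchean, Mesoarchean, Rhyacian, Orosirian, Calymmian, Tonian, Pliocene.

Eoarchean, Mesoarchean, Rhyacian, Orosirian, Calymmian, Tonian, Pliocene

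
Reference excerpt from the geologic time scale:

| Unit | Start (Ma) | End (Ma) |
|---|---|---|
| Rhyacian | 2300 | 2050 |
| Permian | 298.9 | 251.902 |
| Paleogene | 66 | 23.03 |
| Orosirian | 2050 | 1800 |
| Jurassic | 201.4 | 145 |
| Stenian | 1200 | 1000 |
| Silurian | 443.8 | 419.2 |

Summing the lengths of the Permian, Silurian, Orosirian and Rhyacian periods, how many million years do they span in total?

571.598 million years

Duration is start − end for each: (298.9 − 251.902) + (443.8 − 419.2) + (2050 − 1800) + (2300 − 2050).
That is 46.998 + 24.6 + 250 + 250, which totals 571.598 million years.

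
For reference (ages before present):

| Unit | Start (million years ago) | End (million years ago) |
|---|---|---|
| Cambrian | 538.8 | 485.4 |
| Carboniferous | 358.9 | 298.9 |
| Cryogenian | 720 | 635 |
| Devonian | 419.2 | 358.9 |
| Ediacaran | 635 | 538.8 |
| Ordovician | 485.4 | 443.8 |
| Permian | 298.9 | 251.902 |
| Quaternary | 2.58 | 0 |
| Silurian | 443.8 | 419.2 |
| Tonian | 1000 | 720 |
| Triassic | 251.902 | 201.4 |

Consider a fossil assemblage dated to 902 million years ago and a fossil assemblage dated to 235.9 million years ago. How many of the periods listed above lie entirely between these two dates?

The older date is 902 Ma and the younger is 235.9 Ma.
Periods with start < 902 and end > 235.9 Ma: Cryogenian (720–635), Ediacaran (635–538.8), Cambrian (538.8–485.4), Ordovician (485.4–443.8), Silurian (443.8–419.2), Devonian (419.2–358.9), Carboniferous (358.9–298.9), Permian (298.9–251.902).
That is 8 complete periods.

8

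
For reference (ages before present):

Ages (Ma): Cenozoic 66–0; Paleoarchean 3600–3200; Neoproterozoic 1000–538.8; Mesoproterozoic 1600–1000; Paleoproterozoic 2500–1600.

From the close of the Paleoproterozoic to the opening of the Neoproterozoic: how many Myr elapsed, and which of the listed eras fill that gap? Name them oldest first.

End of Paleoproterozoic = 1600 Ma; start of Neoproterozoic = 1000 Ma.
Gap = 1600 − 1000 = 600 Myr.
Eras wholly inside 1600–1000 Ma: Mesoproterozoic (1600–1000).

600 million years; Mesoproterozoic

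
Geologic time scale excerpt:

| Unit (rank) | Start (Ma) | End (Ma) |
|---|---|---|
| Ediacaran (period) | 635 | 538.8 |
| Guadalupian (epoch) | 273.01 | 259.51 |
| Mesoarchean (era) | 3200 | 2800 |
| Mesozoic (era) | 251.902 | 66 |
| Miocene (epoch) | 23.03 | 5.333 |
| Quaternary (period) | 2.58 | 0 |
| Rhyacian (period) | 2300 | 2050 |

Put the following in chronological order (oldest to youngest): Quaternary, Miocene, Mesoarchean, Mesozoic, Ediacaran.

Mesoarchean, then Ediacaran, then Mesozoic, then Miocene, then Quaternary

Read off each span (Ma): Quaternary 2.58–0; Miocene 23.03–5.333; Mesoarchean 3200–2800; Mesozoic 251.902–66; Ediacaran 635–538.8.
Larger Ma is older, so oldest→youngest is Mesoarchean, Ediacaran, Mesozoic, Miocene, Quaternary.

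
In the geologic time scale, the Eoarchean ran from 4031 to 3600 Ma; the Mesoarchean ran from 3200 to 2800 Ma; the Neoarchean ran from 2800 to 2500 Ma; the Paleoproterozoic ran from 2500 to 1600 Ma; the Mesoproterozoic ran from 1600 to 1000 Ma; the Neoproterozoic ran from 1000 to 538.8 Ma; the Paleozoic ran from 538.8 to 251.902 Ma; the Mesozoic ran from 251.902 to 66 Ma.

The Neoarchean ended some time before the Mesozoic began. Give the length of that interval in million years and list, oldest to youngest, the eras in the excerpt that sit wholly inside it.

End of Neoarchean = 2500 Ma; start of Mesozoic = 251.902 Ma.
Gap = 2500 − 251.902 = 2248.098 Myr.
Eras wholly inside 2500–251.902 Ma: Paleoproterozoic (2500–1600), Mesoproterozoic (1600–1000), Neoproterozoic (1000–538.8), Paleozoic (538.8–251.902).

2248.098 million years; Paleoproterozoic, Mesoproterozoic, Neoproterozoic, Paleozoic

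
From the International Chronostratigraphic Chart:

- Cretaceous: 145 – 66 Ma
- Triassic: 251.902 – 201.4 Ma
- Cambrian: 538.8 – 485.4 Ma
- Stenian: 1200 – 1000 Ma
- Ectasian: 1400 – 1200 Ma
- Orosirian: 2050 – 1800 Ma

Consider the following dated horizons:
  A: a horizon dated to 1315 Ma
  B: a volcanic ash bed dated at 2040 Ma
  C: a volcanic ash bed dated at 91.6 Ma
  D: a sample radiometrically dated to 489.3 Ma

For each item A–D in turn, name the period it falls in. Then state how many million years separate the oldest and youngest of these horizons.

A — Ectasian; B — Orosirian; C — Cretaceous; D — Cambrian; span 1948.4 million years

Match each age against the start–end ranges in the excerpt: A = 1315 Ma → Ectasian (1400–1200); B = 2040 Ma → Orosirian (2050–1800); C = 91.6 Ma → Cretaceous (145–66); D = 489.3 Ma → Cambrian (538.8–485.4).
The largest age is 2040 Ma and the smallest is 91.6 Ma; their difference is 1948.4 Myr.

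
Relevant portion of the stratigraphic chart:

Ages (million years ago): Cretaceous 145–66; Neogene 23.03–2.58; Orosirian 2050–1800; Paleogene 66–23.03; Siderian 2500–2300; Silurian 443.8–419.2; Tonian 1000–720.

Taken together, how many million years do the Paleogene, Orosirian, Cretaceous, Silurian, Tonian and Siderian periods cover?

876.57 million years

Each duration: Paleogene = 42.97; Orosirian = 250; Cretaceous = 79; Silurian = 24.6; Tonian = 280; Siderian = 200.
Sum: 42.97 + 250 + 79 + 24.6 + 280 + 200 = 876.57 Myr.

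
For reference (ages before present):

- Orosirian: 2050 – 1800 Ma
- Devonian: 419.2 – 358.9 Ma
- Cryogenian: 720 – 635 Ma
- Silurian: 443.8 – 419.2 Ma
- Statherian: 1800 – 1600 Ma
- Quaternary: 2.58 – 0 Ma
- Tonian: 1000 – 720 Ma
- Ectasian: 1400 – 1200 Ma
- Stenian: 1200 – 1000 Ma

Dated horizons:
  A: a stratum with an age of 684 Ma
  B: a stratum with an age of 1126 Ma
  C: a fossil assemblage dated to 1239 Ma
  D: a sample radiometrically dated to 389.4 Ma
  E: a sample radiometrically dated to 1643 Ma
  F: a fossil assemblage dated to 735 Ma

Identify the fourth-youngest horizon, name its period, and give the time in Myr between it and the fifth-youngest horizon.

Smaller Ma means younger, so youngest first: D 389.4 < A 684 < F 735 < B 1126 < C 1239 < E 1643.
Counting 4 along gives B (1126 Ma); the excerpt puts that inside the Stenian, 1200–1000 Ma.
Next in line is C (1239 Ma), and 1239 − 1126 = 113 Myr.

B, in the Stenian; 113 million years to C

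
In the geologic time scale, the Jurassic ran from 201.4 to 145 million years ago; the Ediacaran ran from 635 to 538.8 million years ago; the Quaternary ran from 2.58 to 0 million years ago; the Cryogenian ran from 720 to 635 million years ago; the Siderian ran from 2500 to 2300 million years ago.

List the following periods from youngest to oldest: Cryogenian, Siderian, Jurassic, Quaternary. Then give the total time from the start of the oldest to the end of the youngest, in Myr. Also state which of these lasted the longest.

Start ages (Ma): Siderian 2500, Cryogenian 720, Jurassic 201.4, Quaternary 2.58.
Ordered youngest to oldest: Quaternary, Jurassic, Cryogenian, Siderian.
Span = 2500 − 0 = 2500 Myr.
Durations: Cryogenian 85, Quaternary 2.58, Jurassic 56.4, Siderian 200 → longest is Siderian (200 Myr).

Quaternary → Jurassic → Cryogenian → Siderian; total span 2500 Myr; longest is Siderian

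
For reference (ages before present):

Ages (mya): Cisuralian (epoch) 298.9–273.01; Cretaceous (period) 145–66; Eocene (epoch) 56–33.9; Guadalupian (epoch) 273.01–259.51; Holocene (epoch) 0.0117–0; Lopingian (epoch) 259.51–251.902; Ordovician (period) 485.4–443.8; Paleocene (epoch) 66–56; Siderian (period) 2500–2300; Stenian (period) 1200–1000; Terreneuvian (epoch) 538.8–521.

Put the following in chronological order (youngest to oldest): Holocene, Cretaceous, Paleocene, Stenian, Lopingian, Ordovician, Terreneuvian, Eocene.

Holocene, Eocene, Paleocene, Cretaceous, Lopingian, Ordovician, Terreneuvian, Stenian

Sorting by start age (ascending Ma, since larger Ma = older): Holocene start 0.0117, Eocene start 56, Paleocene start 66, Cretaceous start 145, Lopingian start 259.51, Ordovician start 485.4, Terreneuvian start 538.8, Stenian start 1200.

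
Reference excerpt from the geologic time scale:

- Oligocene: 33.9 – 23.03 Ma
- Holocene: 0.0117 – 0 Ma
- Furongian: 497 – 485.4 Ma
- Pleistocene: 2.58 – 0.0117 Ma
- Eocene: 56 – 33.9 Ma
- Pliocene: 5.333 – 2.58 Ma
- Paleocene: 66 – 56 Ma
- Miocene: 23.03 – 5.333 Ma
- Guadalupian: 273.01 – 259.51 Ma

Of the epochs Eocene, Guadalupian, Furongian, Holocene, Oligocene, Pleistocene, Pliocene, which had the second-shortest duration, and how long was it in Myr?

Durations: Eocene 22.1; Guadalupian 13.5; Furongian 11.6; Holocene 0.0117; Oligocene 10.87; Pleistocene 2.5683; Pliocene 2.753 Myr.
Sorted shortest-first: Holocene (0.0117), Pleistocene (2.5683), Pliocene (2.753), Oligocene (10.87), Furongian (11.6), Guadalupian (13.5), Eocene (22.1).
The second shortest is Pleistocene at 2.5683 Myr.

Pleistocene, 2.5683 million years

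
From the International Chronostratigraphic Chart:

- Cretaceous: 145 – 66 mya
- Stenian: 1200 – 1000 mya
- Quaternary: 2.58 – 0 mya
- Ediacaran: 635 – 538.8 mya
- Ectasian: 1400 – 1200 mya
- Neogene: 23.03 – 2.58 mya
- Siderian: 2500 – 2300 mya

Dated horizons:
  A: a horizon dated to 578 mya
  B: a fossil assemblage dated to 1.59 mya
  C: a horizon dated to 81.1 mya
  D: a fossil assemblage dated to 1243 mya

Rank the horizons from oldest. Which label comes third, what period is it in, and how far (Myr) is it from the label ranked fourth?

C, in the Cretaceous; 79.51 million years to B

Sorted oldest-first by Ma: D (1243), A (578), C (81.1), B (1.59).
The third oldest is C at 81.1 Ma, which lies in 145–66 Ma: the Cretaceous.
The fourth oldest is B at 1.59 Ma; separation = |81.1 − 1.59| = 79.51 Myr.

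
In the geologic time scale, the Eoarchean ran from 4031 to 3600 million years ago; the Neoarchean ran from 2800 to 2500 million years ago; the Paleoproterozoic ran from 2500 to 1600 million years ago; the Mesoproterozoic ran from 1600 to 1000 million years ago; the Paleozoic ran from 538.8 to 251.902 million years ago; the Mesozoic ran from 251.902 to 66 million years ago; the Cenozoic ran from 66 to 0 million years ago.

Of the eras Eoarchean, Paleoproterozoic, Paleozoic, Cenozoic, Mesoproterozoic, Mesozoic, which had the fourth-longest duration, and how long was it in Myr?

Paleozoic, 286.898 million years

Start − end for each: Eoarchean 4031 − 3600 = 431; Paleoproterozoic 2500 − 1600 = 900; Paleozoic 538.8 − 251.902 = 286.898; Cenozoic 66 − 0 = 66; Mesoproterozoic 1600 − 1000 = 600; Mesozoic 251.902 − 66 = 185.902.
Ranking these from longest: Paleoproterozoic > Mesoproterozoic > Eoarchean > Paleozoic > Mesozoic > Cenozoic.
Position 4 in that ranking is Paleozoic, which lasted 286.898 Myr.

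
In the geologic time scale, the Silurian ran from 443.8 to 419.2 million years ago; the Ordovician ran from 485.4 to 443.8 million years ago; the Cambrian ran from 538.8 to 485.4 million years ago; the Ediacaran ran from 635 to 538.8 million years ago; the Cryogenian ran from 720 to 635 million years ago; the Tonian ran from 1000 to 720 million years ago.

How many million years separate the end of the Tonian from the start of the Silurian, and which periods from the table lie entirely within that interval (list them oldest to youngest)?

276.2 million years; Cryogenian, Ediacaran, Cambrian, Ordovician

End of Tonian = 720 Ma; start of Silurian = 443.8 Ma.
Gap = 720 − 443.8 = 276.2 Myr.
Periods wholly inside 720–443.8 Ma: Cryogenian (720–635), Ediacaran (635–538.8), Cambrian (538.8–485.4), Ordovician (485.4–443.8).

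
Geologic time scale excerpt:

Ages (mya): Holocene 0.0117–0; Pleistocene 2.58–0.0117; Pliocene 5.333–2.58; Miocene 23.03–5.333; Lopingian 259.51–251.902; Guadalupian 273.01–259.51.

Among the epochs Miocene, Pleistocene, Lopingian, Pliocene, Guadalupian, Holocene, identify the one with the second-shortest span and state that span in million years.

Pleistocene, 2.5683 million years

Durations: Miocene 17.697; Pleistocene 2.5683; Lopingian 7.608; Pliocene 2.753; Guadalupian 13.5; Holocene 0.0117 Myr.
Sorted shortest-first: Holocene (0.0117), Pleistocene (2.5683), Pliocene (2.753), Lopingian (7.608), Guadalupian (13.5), Miocene (17.697).
The second shortest is Pleistocene at 2.5683 Myr.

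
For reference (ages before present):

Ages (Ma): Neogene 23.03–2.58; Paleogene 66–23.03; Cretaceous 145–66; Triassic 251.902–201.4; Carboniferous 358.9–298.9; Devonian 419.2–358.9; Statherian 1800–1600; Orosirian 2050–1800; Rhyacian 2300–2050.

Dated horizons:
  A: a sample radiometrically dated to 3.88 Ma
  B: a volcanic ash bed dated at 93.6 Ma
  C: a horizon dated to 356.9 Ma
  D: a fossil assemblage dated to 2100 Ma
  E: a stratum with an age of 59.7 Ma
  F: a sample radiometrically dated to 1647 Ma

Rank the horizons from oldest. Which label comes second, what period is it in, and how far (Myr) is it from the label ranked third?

F, in the Statherian; 1290.1 million years to C

Sorted oldest-first by Ma: D (2100), F (1647), C (356.9), B (93.6), E (59.7), A (3.88).
The second oldest is F at 1647 Ma, which lies in 1800–1600 Ma: the Statherian.
The third oldest is C at 356.9 Ma; separation = |1647 − 356.9| = 1290.1 Myr.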